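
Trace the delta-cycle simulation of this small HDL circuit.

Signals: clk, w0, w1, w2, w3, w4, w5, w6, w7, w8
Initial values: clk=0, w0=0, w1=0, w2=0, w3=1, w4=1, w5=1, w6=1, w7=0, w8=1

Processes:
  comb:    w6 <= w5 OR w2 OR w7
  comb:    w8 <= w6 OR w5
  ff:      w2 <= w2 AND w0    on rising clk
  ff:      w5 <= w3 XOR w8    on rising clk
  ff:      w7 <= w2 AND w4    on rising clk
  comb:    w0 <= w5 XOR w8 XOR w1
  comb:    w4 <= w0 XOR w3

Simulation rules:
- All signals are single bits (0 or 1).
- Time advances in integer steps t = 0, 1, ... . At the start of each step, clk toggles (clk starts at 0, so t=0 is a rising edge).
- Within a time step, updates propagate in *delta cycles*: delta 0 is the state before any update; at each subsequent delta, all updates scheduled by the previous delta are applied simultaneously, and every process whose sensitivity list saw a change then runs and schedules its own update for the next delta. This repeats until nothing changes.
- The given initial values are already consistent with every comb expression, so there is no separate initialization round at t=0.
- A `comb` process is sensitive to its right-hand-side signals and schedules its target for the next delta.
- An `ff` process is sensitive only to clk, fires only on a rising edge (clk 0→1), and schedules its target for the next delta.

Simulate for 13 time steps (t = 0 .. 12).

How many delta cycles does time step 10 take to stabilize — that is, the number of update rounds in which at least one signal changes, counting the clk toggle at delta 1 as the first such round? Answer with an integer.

5

t=0 Δ0: w4=1 w7=0 w1=0 w2=0 w5=1 w8=1 clk=0 w6=1 w3=1 w0=0
  Δ1: clk:0→1
  Δ2: w5:1→0
  Δ3: w6:1→0, w0:0→1
  Δ4: w4:1→0, w8:1→0
  Δ5: w0:1→0
  Δ6: w4:0→1
  (6Δ to stable)
t=1 Δ0: w4=1 w7=0 w1=0 w2=0 w5=0 w8=0 clk=1 w6=0 w3=1 w0=0
  Δ1: clk:1→0
  (1Δ to stable)
t=2 Δ0: w4=1 w7=0 w1=0 w2=0 w5=0 w8=0 clk=0 w6=0 w3=1 w0=0
  Δ1: clk:0→1
  Δ2: w5:0→1
  Δ3: w8:0→1, w6:0→1, w0:0→1
  Δ4: w4:1→0, w0:1→0
  Δ5: w4:0→1
  (5Δ to stable)
t=3 Δ0: w4=1 w7=0 w1=0 w2=0 w5=1 w8=1 clk=1 w6=1 w3=1 w0=0
  Δ1: clk:1→0
  (1Δ to stable)
t=4 Δ0: w4=1 w7=0 w1=0 w2=0 w5=1 w8=1 clk=0 w6=1 w3=1 w0=0
  Δ1: clk:0→1
  Δ2: w5:1→0
  Δ3: w6:1→0, w0:0→1
  Δ4: w4:1→0, w8:1→0
  Δ5: w0:1→0
  Δ6: w4:0→1
  (6Δ to stable)
t=5 Δ0: w4=1 w7=0 w1=0 w2=0 w5=0 w8=0 clk=1 w6=0 w3=1 w0=0
  Δ1: clk:1→0
  (1Δ to stable)
t=6 Δ0: w4=1 w7=0 w1=0 w2=0 w5=0 w8=0 clk=0 w6=0 w3=1 w0=0
  Δ1: clk:0→1
  Δ2: w5:0→1
  Δ3: w8:0→1, w6:0→1, w0:0→1
  Δ4: w4:1→0, w0:1→0
  Δ5: w4:0→1
  (5Δ to stable)
t=7 Δ0: w4=1 w7=0 w1=0 w2=0 w5=1 w8=1 clk=1 w6=1 w3=1 w0=0
  Δ1: clk:1→0
  (1Δ to stable)
t=8 Δ0: w4=1 w7=0 w1=0 w2=0 w5=1 w8=1 clk=0 w6=1 w3=1 w0=0
  Δ1: clk:0→1
  Δ2: w5:1→0
  Δ3: w6:1→0, w0:0→1
  Δ4: w4:1→0, w8:1→0
  Δ5: w0:1→0
  Δ6: w4:0→1
  (6Δ to stable)
t=9 Δ0: w4=1 w7=0 w1=0 w2=0 w5=0 w8=0 clk=1 w6=0 w3=1 w0=0
  Δ1: clk:1→0
  (1Δ to stable)
t=10 Δ0: w4=1 w7=0 w1=0 w2=0 w5=0 w8=0 clk=0 w6=0 w3=1 w0=0
  Δ1: clk:0→1
  Δ2: w5:0→1
  Δ3: w8:0→1, w6:0→1, w0:0→1
  Δ4: w4:1→0, w0:1→0
  Δ5: w4:0→1
  (5Δ to stable)
t=11 Δ0: w4=1 w7=0 w1=0 w2=0 w5=1 w8=1 clk=1 w6=1 w3=1 w0=0
  Δ1: clk:1→0
  (1Δ to stable)
t=12 Δ0: w4=1 w7=0 w1=0 w2=0 w5=1 w8=1 clk=0 w6=1 w3=1 w0=0
  Δ1: clk:0→1
  Δ2: w5:1→0
  Δ3: w6:1→0, w0:0→1
  Δ4: w4:1→0, w8:1→0
  Δ5: w0:1→0
  Δ6: w4:0→1
  (6Δ to stable)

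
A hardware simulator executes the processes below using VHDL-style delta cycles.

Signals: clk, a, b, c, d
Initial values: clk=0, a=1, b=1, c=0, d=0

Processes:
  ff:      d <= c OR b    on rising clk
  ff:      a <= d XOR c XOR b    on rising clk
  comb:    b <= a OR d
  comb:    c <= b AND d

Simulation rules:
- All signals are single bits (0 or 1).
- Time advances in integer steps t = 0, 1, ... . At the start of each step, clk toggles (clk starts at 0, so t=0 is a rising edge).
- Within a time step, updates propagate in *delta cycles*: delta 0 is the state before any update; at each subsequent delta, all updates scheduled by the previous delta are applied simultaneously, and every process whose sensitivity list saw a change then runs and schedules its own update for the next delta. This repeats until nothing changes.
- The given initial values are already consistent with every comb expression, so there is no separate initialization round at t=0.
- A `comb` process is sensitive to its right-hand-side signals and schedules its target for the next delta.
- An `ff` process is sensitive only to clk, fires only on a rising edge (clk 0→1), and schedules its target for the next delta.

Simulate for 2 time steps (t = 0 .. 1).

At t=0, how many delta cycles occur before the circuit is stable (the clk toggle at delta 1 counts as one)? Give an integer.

[bits: clk,a,b,d,c]
t=0: Δ0=01100 Δ1=11100 Δ2=11110 Δ3=11111 | 3Δ
t=1: Δ0=11111 Δ1=01111 | 1Δ

3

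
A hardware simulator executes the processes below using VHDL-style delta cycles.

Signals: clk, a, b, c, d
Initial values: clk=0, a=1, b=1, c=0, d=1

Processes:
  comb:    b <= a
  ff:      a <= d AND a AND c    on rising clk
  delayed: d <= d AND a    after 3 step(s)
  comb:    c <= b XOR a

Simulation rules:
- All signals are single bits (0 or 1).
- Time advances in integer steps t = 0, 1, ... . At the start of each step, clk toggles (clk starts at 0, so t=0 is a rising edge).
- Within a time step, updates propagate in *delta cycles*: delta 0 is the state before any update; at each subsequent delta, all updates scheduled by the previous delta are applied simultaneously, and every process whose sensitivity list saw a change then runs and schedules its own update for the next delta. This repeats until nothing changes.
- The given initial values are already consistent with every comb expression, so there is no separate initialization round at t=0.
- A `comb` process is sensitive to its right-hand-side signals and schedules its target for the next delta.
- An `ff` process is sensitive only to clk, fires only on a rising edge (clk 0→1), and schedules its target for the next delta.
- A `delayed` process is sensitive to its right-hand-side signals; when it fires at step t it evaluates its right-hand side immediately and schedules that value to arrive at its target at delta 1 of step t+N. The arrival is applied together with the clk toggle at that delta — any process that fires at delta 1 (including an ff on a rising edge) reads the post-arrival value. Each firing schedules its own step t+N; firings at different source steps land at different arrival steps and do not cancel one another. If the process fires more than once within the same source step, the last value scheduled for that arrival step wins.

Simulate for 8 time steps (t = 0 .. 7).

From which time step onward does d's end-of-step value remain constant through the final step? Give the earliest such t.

3

t=0 Δ0: b=1 clk=0 a=1 c=0 d=1
  Δ1: clk:0→1
  Δ2: a:1→0
  Δ3: b:1→0, c:0→1
  Δ4: c:1→0
  (4Δ to stable)
t=1 Δ0: b=0 clk=1 a=0 c=0 d=1
  Δ1: clk:1→0
  (1Δ to stable)
t=2 Δ0: b=0 clk=0 a=0 c=0 d=1
  Δ1: clk:0→1
  (1Δ to stable)
t=3 Δ0: b=0 clk=1 a=0 c=0 d=1
  Δ1: clk:1→0, d:1→0
  (1Δ to stable)
t=4 Δ0: b=0 clk=0 a=0 c=0 d=0
  Δ1: clk:0→1
  (1Δ to stable)
t=5 Δ0: b=0 clk=1 a=0 c=0 d=0
  Δ1: clk:1→0
  (1Δ to stable)
t=6 Δ0: b=0 clk=0 a=0 c=0 d=0
  Δ1: clk:0→1
  (1Δ to stable)
t=7 Δ0: b=0 clk=1 a=0 c=0 d=0
  Δ1: clk:1→0
  (1Δ to stable)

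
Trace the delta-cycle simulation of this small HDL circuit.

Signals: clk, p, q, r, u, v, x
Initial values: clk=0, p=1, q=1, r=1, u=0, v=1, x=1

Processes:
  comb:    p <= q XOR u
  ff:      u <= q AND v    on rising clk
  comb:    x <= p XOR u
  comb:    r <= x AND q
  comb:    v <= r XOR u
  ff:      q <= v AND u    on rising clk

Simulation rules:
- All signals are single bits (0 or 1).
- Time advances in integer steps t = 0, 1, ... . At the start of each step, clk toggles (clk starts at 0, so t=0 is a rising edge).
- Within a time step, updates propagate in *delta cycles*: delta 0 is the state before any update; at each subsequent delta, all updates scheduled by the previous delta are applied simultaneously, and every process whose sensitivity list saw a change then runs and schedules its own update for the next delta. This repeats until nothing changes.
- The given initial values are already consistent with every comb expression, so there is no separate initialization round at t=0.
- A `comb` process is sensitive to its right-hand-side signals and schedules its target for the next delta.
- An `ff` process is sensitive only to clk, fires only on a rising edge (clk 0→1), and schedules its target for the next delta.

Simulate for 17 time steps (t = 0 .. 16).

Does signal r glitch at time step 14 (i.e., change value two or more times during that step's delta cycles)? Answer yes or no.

no

t=0 Δ0: q=1 r=1 p=1 v=1 clk=0 u=0 x=1
  Δ1: clk:0→1
  Δ2: q:1→0, u:0→1
  Δ3: r:1→0, v:1→0, x:1→0
  Δ4: v:0→1
  (4Δ to stable)
t=1 Δ0: q=0 r=0 p=1 v=1 clk=1 u=1 x=0
  Δ1: clk:1→0
  (1Δ to stable)
t=2 Δ0: q=0 r=0 p=1 v=1 clk=0 u=1 x=0
  Δ1: clk:0→1
  Δ2: q:0→1, u:1→0
  Δ3: v:1→0, x:0→1
  Δ4: r:0→1
  Δ5: v:0→1
  (5Δ to stable)
t=3 Δ0: q=1 r=1 p=1 v=1 clk=1 u=0 x=1
  Δ1: clk:1→0
  (1Δ to stable)
t=4 Δ0: q=1 r=1 p=1 v=1 clk=0 u=0 x=1
  Δ1: clk:0→1
  Δ2: q:1→0, u:0→1
  Δ3: r:1→0, v:1→0, x:1→0
  Δ4: v:0→1
  (4Δ to stable)
t=5 Δ0: q=0 r=0 p=1 v=1 clk=1 u=1 x=0
  Δ1: clk:1→0
  (1Δ to stable)
t=6 Δ0: q=0 r=0 p=1 v=1 clk=0 u=1 x=0
  Δ1: clk:0→1
  Δ2: q:0→1, u:1→0
  Δ3: v:1→0, x:0→1
  Δ4: r:0→1
  Δ5: v:0→1
  (5Δ to stable)
t=7 Δ0: q=1 r=1 p=1 v=1 clk=1 u=0 x=1
  Δ1: clk:1→0
  (1Δ to stable)
t=8 Δ0: q=1 r=1 p=1 v=1 clk=0 u=0 x=1
  Δ1: clk:0→1
  Δ2: q:1→0, u:0→1
  Δ3: r:1→0, v:1→0, x:1→0
  Δ4: v:0→1
  (4Δ to stable)
t=9 Δ0: q=0 r=0 p=1 v=1 clk=1 u=1 x=0
  Δ1: clk:1→0
  (1Δ to stable)
t=10 Δ0: q=0 r=0 p=1 v=1 clk=0 u=1 x=0
  Δ1: clk:0→1
  Δ2: q:0→1, u:1→0
  Δ3: v:1→0, x:0→1
  Δ4: r:0→1
  Δ5: v:0→1
  (5Δ to stable)
t=11 Δ0: q=1 r=1 p=1 v=1 clk=1 u=0 x=1
  Δ1: clk:1→0
  (1Δ to stable)
t=12 Δ0: q=1 r=1 p=1 v=1 clk=0 u=0 x=1
  Δ1: clk:0→1
  Δ2: q:1→0, u:0→1
  Δ3: r:1→0, v:1→0, x:1→0
  Δ4: v:0→1
  (4Δ to stable)
t=13 Δ0: q=0 r=0 p=1 v=1 clk=1 u=1 x=0
  Δ1: clk:1→0
  (1Δ to stable)
t=14 Δ0: q=0 r=0 p=1 v=1 clk=0 u=1 x=0
  Δ1: clk:0→1
  Δ2: q:0→1, u:1→0
  Δ3: v:1→0, x:0→1
  Δ4: r:0→1
  Δ5: v:0→1
  (5Δ to stable)
t=15 Δ0: q=1 r=1 p=1 v=1 clk=1 u=0 x=1
  Δ1: clk:1→0
  (1Δ to stable)
t=16 Δ0: q=1 r=1 p=1 v=1 clk=0 u=0 x=1
  Δ1: clk:0→1
  Δ2: q:1→0, u:0→1
  Δ3: r:1→0, v:1→0, x:1→0
  Δ4: v:0→1
  (4Δ to stable)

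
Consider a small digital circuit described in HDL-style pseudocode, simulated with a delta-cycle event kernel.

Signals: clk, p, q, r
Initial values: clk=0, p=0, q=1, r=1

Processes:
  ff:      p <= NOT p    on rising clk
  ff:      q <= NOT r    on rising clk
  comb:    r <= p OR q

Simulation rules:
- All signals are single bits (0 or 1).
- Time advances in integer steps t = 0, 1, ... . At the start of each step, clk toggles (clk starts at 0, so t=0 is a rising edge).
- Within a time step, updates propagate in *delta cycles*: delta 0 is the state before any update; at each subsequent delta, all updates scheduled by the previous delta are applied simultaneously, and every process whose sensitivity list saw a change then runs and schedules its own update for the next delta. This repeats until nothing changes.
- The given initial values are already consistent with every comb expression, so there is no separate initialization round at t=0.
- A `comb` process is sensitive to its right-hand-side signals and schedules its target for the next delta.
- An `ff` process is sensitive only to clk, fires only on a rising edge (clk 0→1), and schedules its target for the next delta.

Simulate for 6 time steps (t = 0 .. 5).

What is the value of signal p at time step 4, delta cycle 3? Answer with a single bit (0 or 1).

1

t=0 Δ0: p=0 clk=0 r=1 q=1
  Δ1: clk:0→1
  Δ2: p:0→1, q:1→0
  (2Δ to stable)
t=1 Δ0: p=1 clk=1 r=1 q=0
  Δ1: clk:1→0
  (1Δ to stable)
t=2 Δ0: p=1 clk=0 r=1 q=0
  Δ1: clk:0→1
  Δ2: p:1→0
  Δ3: r:1→0
  (3Δ to stable)
t=3 Δ0: p=0 clk=1 r=0 q=0
  Δ1: clk:1→0
  (1Δ to stable)
t=4 Δ0: p=0 clk=0 r=0 q=0
  Δ1: clk:0→1
  Δ2: p:0→1, q:0→1
  Δ3: r:0→1
  (3Δ to stable)
t=5 Δ0: p=1 clk=1 r=1 q=1
  Δ1: clk:1→0
  (1Δ to stable)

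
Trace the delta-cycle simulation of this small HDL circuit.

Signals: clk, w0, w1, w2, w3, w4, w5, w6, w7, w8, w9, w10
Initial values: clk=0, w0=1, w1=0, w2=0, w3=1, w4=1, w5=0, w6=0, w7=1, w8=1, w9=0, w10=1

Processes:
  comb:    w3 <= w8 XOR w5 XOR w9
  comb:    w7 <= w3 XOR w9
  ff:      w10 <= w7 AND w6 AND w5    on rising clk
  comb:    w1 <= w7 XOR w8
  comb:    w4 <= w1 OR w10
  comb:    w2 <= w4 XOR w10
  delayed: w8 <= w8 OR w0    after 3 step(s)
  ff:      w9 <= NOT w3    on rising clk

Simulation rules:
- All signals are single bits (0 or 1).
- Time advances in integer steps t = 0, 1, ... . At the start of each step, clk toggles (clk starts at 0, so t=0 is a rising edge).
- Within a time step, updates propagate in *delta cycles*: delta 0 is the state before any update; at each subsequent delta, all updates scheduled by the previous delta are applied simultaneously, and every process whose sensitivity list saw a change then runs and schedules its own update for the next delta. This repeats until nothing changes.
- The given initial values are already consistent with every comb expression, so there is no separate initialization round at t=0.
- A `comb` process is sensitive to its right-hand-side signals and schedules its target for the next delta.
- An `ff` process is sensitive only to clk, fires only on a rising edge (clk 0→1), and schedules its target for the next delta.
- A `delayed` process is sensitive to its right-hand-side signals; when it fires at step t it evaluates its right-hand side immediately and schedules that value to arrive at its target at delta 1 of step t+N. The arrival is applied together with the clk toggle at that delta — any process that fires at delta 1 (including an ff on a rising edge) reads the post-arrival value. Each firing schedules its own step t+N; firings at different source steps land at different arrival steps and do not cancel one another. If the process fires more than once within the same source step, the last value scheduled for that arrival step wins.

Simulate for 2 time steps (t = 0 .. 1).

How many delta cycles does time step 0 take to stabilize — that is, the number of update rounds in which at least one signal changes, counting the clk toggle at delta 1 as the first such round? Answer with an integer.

4

t0.Δ0 w8=1 w10=1 w1=0 w4=1 w6=0 w2=0 w7=1 clk=0 w9=0 w3=1 w5=0 w0=1
t0.Δ1 w8=1 w10=1 w1=0 w4=1 w6=0 w2=0 w7=1 clk=1 w9=0 w3=1 w5=0 w0=1
t0.Δ2 w8=1 w10=0 w1=0 w4=1 w6=0 w2=0 w7=1 clk=1 w9=0 w3=1 w5=0 w0=1
t0.Δ3 w8=1 w10=0 w1=0 w4=0 w6=0 w2=1 w7=1 clk=1 w9=0 w3=1 w5=0 w0=1
t0.Δ4 w8=1 w10=0 w1=0 w4=0 w6=0 w2=0 w7=1 clk=1 w9=0 w3=1 w5=0 w0=1
t1.Δ0 w8=1 w10=0 w1=0 w4=0 w6=0 w2=0 w7=1 clk=1 w9=0 w3=1 w5=0 w0=1
t1.Δ1 w8=1 w10=0 w1=0 w4=0 w6=0 w2=0 w7=1 clk=0 w9=0 w3=1 w5=0 w0=1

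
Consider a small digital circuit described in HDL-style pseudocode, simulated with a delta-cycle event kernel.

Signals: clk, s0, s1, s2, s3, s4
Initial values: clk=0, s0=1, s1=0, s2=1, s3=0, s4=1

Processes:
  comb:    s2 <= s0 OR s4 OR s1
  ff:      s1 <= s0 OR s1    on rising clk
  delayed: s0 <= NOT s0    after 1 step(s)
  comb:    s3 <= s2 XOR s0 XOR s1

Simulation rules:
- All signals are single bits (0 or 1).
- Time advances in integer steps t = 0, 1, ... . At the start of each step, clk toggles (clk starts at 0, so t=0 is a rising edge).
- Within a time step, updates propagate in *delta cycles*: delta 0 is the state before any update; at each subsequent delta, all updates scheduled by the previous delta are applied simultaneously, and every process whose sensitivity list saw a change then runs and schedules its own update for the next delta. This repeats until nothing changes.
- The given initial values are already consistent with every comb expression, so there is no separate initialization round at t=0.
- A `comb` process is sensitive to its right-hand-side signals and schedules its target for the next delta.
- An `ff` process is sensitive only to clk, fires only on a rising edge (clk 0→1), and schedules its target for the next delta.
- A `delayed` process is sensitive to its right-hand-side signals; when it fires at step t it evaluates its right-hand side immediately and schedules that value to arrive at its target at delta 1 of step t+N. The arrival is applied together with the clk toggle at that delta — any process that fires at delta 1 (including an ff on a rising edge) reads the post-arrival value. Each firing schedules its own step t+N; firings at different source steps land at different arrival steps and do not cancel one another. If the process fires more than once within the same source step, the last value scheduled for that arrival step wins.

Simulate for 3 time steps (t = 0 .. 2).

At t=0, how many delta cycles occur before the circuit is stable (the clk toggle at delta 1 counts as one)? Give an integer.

3

t0.Δ0 s4=1 s2=1 s0=1 clk=0 s3=0 s1=0
t0.Δ1 s4=1 s2=1 s0=1 clk=1 s3=0 s1=0
t0.Δ2 s4=1 s2=1 s0=1 clk=1 s3=0 s1=1
t0.Δ3 s4=1 s2=1 s0=1 clk=1 s3=1 s1=1
t1.Δ0 s4=1 s2=1 s0=1 clk=1 s3=1 s1=1
t1.Δ1 s4=1 s2=1 s0=1 clk=0 s3=1 s1=1
t2.Δ0 s4=1 s2=1 s0=1 clk=0 s3=1 s1=1
t2.Δ1 s4=1 s2=1 s0=1 clk=1 s3=1 s1=1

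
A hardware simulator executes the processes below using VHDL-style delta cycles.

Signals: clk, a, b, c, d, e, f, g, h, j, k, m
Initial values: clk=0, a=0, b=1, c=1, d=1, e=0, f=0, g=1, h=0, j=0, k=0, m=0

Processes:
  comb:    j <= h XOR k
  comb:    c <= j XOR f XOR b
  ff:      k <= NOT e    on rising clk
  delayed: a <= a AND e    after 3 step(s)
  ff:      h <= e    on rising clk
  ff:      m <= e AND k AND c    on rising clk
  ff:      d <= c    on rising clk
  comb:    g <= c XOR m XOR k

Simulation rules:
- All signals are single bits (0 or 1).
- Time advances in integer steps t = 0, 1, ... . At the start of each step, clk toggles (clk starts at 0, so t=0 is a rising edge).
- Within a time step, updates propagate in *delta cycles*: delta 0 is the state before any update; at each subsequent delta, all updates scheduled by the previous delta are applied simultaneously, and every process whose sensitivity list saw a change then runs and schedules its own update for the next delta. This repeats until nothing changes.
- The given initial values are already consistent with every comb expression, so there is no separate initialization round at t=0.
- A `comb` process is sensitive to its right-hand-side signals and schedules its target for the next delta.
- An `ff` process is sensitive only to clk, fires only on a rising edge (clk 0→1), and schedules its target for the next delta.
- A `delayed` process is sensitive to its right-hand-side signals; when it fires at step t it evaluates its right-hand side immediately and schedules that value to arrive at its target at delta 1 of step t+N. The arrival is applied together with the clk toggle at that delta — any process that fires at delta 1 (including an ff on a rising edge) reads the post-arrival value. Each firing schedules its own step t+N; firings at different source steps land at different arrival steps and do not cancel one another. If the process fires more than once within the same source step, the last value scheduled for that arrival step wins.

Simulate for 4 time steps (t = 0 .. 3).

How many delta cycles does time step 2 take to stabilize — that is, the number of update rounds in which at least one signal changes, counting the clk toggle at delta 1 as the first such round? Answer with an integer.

2

t0.Δ0 h=0 e=0 m=0 c=1 a=0 j=0 clk=0 d=1 g=1 b=1 f=0 k=0
t0.Δ1 h=0 e=0 m=0 c=1 a=0 j=0 clk=1 d=1 g=1 b=1 f=0 k=0
t0.Δ2 h=0 e=0 m=0 c=1 a=0 j=0 clk=1 d=1 g=1 b=1 f=0 k=1
t0.Δ3 h=0 e=0 m=0 c=1 a=0 j=1 clk=1 d=1 g=0 b=1 f=0 k=1
t0.Δ4 h=0 e=0 m=0 c=0 a=0 j=1 clk=1 d=1 g=0 b=1 f=0 k=1
t0.Δ5 h=0 e=0 m=0 c=0 a=0 j=1 clk=1 d=1 g=1 b=1 f=0 k=1
t1.Δ0 h=0 e=0 m=0 c=0 a=0 j=1 clk=1 d=1 g=1 b=1 f=0 k=1
t1.Δ1 h=0 e=0 m=0 c=0 a=0 j=1 clk=0 d=1 g=1 b=1 f=0 k=1
t2.Δ0 h=0 e=0 m=0 c=0 a=0 j=1 clk=0 d=1 g=1 b=1 f=0 k=1
t2.Δ1 h=0 e=0 m=0 c=0 a=0 j=1 clk=1 d=1 g=1 b=1 f=0 k=1
t2.Δ2 h=0 e=0 m=0 c=0 a=0 j=1 clk=1 d=0 g=1 b=1 f=0 k=1
t3.Δ0 h=0 e=0 m=0 c=0 a=0 j=1 clk=1 d=0 g=1 b=1 f=0 k=1
t3.Δ1 h=0 e=0 m=0 c=0 a=0 j=1 clk=0 d=0 g=1 b=1 f=0 k=1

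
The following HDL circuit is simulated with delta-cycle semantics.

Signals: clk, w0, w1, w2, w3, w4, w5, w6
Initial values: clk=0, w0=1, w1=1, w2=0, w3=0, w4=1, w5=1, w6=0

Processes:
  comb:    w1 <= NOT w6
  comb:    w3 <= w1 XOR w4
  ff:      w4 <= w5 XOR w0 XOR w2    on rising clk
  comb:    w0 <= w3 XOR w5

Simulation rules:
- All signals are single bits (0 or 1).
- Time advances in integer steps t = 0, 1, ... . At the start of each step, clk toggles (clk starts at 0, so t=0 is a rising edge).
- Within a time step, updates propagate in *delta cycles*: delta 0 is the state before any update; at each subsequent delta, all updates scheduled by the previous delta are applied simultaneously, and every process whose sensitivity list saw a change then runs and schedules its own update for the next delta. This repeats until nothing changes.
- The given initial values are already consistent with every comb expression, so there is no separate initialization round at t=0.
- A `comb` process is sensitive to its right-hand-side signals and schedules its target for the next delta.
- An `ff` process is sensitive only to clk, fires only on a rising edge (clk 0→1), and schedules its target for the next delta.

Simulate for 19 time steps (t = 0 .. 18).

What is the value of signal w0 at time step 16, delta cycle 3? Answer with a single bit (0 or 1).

t=0 Δ0: w3=0 w0=1 w5=1 w4=1 w6=0 clk=0 w2=0 w1=1
  Δ1: clk:0→1
  Δ2: w4:1→0
  Δ3: w3:0→1
  Δ4: w0:1→0
  (4Δ to stable)
t=1 Δ0: w3=1 w0=0 w5=1 w4=0 w6=0 clk=1 w2=0 w1=1
  Δ1: clk:1→0
  (1Δ to stable)
t=2 Δ0: w3=1 w0=0 w5=1 w4=0 w6=0 clk=0 w2=0 w1=1
  Δ1: clk:0→1
  Δ2: w4:0→1
  Δ3: w3:1→0
  Δ4: w0:0→1
  (4Δ to stable)
t=3 Δ0: w3=0 w0=1 w5=1 w4=1 w6=0 clk=1 w2=0 w1=1
  Δ1: clk:1→0
  (1Δ to stable)
t=4 Δ0: w3=0 w0=1 w5=1 w4=1 w6=0 clk=0 w2=0 w1=1
  Δ1: clk:0→1
  Δ2: w4:1→0
  Δ3: w3:0→1
  Δ4: w0:1→0
  (4Δ to stable)
t=5 Δ0: w3=1 w0=0 w5=1 w4=0 w6=0 clk=1 w2=0 w1=1
  Δ1: clk:1→0
  (1Δ to stable)
t=6 Δ0: w3=1 w0=0 w5=1 w4=0 w6=0 clk=0 w2=0 w1=1
  Δ1: clk:0→1
  Δ2: w4:0→1
  Δ3: w3:1→0
  Δ4: w0:0→1
  (4Δ to stable)
t=7 Δ0: w3=0 w0=1 w5=1 w4=1 w6=0 clk=1 w2=0 w1=1
  Δ1: clk:1→0
  (1Δ to stable)
t=8 Δ0: w3=0 w0=1 w5=1 w4=1 w6=0 clk=0 w2=0 w1=1
  Δ1: clk:0→1
  Δ2: w4:1→0
  Δ3: w3:0→1
  Δ4: w0:1→0
  (4Δ to stable)
t=9 Δ0: w3=1 w0=0 w5=1 w4=0 w6=0 clk=1 w2=0 w1=1
  Δ1: clk:1→0
  (1Δ to stable)
t=10 Δ0: w3=1 w0=0 w5=1 w4=0 w6=0 clk=0 w2=0 w1=1
  Δ1: clk:0→1
  Δ2: w4:0→1
  Δ3: w3:1→0
  Δ4: w0:0→1
  (4Δ to stable)
t=11 Δ0: w3=0 w0=1 w5=1 w4=1 w6=0 clk=1 w2=0 w1=1
  Δ1: clk:1→0
  (1Δ to stable)
t=12 Δ0: w3=0 w0=1 w5=1 w4=1 w6=0 clk=0 w2=0 w1=1
  Δ1: clk:0→1
  Δ2: w4:1→0
  Δ3: w3:0→1
  Δ4: w0:1→0
  (4Δ to stable)
t=13 Δ0: w3=1 w0=0 w5=1 w4=0 w6=0 clk=1 w2=0 w1=1
  Δ1: clk:1→0
  (1Δ to stable)
t=14 Δ0: w3=1 w0=0 w5=1 w4=0 w6=0 clk=0 w2=0 w1=1
  Δ1: clk:0→1
  Δ2: w4:0→1
  Δ3: w3:1→0
  Δ4: w0:0→1
  (4Δ to stable)
t=15 Δ0: w3=0 w0=1 w5=1 w4=1 w6=0 clk=1 w2=0 w1=1
  Δ1: clk:1→0
  (1Δ to stable)
t=16 Δ0: w3=0 w0=1 w5=1 w4=1 w6=0 clk=0 w2=0 w1=1
  Δ1: clk:0→1
  Δ2: w4:1→0
  Δ3: w3:0→1
  Δ4: w0:1→0
  (4Δ to stable)
t=17 Δ0: w3=1 w0=0 w5=1 w4=0 w6=0 clk=1 w2=0 w1=1
  Δ1: clk:1→0
  (1Δ to stable)
t=18 Δ0: w3=1 w0=0 w5=1 w4=0 w6=0 clk=0 w2=0 w1=1
  Δ1: clk:0→1
  Δ2: w4:0→1
  Δ3: w3:1→0
  Δ4: w0:0→1
  (4Δ to stable)

1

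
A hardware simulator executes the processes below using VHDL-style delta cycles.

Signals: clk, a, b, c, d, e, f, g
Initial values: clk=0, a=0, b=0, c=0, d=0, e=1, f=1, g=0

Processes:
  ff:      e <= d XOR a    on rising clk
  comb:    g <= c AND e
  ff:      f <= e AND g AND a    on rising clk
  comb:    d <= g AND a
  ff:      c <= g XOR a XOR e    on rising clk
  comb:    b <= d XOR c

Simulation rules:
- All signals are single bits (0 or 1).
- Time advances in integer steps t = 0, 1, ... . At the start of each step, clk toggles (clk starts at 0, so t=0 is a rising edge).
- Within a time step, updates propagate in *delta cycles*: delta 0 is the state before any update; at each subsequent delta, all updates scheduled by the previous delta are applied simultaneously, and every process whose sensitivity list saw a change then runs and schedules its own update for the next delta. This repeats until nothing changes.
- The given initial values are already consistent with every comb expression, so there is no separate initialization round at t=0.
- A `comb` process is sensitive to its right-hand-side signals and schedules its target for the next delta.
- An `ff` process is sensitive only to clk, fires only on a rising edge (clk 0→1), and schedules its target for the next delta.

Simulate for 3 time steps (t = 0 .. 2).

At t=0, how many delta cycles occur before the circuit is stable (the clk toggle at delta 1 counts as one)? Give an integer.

3

t=0 Δ0: c=0 b=0 clk=0 g=0 f=1 a=0 d=0 e=1
  Δ1: clk:0→1
  Δ2: c:0→1, f:1→0, e:1→0
  Δ3: b:0→1
  (3Δ to stable)
t=1 Δ0: c=1 b=1 clk=1 g=0 f=0 a=0 d=0 e=0
  Δ1: clk:1→0
  (1Δ to stable)
t=2 Δ0: c=1 b=1 clk=0 g=0 f=0 a=0 d=0 e=0
  Δ1: clk:0→1
  Δ2: c:1→0
  Δ3: b:1→0
  (3Δ to stable)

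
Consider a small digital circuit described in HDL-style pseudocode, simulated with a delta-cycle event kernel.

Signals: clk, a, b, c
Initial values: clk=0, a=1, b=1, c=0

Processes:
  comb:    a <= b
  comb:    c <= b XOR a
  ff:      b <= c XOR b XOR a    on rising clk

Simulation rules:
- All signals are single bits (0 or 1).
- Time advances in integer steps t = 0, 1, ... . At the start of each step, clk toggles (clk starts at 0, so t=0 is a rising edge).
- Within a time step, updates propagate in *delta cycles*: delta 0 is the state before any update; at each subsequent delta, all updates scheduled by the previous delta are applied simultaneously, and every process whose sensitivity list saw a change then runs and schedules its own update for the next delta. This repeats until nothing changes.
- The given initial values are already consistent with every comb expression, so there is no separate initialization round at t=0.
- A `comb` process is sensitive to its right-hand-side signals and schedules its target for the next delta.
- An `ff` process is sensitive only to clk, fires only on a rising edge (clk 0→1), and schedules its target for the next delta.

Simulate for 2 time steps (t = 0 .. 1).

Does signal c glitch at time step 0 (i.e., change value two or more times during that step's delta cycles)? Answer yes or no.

[bits: a,b,clk,c]
t=0: Δ0=1100 Δ1=1110 Δ2=1010 Δ3=0011 Δ4=0010 | 4Δ
t=1: Δ0=0010 Δ1=0000 | 1Δ

yes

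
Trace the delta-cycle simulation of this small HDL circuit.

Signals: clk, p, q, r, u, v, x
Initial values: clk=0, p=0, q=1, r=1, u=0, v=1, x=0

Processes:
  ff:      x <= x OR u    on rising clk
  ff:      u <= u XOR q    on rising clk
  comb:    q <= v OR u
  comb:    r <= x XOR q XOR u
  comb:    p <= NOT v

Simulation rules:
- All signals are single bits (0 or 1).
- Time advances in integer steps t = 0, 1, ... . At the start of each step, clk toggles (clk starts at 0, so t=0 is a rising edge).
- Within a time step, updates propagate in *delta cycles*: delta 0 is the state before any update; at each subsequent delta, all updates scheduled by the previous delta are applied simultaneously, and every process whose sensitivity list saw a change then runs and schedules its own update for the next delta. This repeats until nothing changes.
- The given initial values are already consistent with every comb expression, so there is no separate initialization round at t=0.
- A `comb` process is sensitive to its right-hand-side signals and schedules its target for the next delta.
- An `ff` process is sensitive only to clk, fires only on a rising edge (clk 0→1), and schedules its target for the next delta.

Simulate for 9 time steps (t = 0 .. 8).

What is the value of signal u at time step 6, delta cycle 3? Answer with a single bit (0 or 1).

0

[bits: q,p,u,v,x,r,clk]
t=0: Δ0=1001010 Δ1=1001011 Δ2=1011011 Δ3=1011001 | 3Δ
t=1: Δ0=1011001 Δ1=1011000 | 1Δ
t=2: Δ0=1011000 Δ1=1011001 Δ2=1001101 | 2Δ
t=3: Δ0=1001101 Δ1=1001100 | 1Δ
t=4: Δ0=1001100 Δ1=1001101 Δ2=1011101 Δ3=1011111 | 3Δ
t=5: Δ0=1011111 Δ1=1011110 | 1Δ
t=6: Δ0=1011110 Δ1=1011111 Δ2=1001111 Δ3=1001101 | 3Δ
t=7: Δ0=1001101 Δ1=1001100 | 1Δ
t=8: Δ0=1001100 Δ1=1001101 Δ2=1011101 Δ3=1011111 | 3Δ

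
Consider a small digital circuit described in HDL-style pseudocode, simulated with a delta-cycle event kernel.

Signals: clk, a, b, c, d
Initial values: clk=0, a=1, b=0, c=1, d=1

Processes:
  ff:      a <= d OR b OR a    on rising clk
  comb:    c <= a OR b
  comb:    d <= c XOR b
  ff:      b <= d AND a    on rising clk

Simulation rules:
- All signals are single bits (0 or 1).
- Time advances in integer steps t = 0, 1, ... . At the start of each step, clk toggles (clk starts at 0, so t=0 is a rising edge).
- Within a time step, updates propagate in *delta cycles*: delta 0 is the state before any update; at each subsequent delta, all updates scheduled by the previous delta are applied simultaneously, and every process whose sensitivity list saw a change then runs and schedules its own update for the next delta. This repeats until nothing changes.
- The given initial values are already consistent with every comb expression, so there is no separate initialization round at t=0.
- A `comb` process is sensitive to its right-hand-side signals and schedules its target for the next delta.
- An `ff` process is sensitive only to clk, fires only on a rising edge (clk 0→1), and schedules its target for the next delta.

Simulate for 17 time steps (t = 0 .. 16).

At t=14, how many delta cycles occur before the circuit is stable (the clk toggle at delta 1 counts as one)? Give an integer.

3

t0.Δ0 b=0 c=1 d=1 clk=0 a=1
t0.Δ1 b=0 c=1 d=1 clk=1 a=1
t0.Δ2 b=1 c=1 d=1 clk=1 a=1
t0.Δ3 b=1 c=1 d=0 clk=1 a=1
t1.Δ0 b=1 c=1 d=0 clk=1 a=1
t1.Δ1 b=1 c=1 d=0 clk=0 a=1
t2.Δ0 b=1 c=1 d=0 clk=0 a=1
t2.Δ1 b=1 c=1 d=0 clk=1 a=1
t2.Δ2 b=0 c=1 d=0 clk=1 a=1
t2.Δ3 b=0 c=1 d=1 clk=1 a=1
t3.Δ0 b=0 c=1 d=1 clk=1 a=1
t3.Δ1 b=0 c=1 d=1 clk=0 a=1
t4.Δ0 b=0 c=1 d=1 clk=0 a=1
t4.Δ1 b=0 c=1 d=1 clk=1 a=1
t4.Δ2 b=1 c=1 d=1 clk=1 a=1
t4.Δ3 b=1 c=1 d=0 clk=1 a=1
t5.Δ0 b=1 c=1 d=0 clk=1 a=1
t5.Δ1 b=1 c=1 d=0 clk=0 a=1
t6.Δ0 b=1 c=1 d=0 clk=0 a=1
t6.Δ1 b=1 c=1 d=0 clk=1 a=1
t6.Δ2 b=0 c=1 d=0 clk=1 a=1
t6.Δ3 b=0 c=1 d=1 clk=1 a=1
t7.Δ0 b=0 c=1 d=1 clk=1 a=1
t7.Δ1 b=0 c=1 d=1 clk=0 a=1
t8.Δ0 b=0 c=1 d=1 clk=0 a=1
t8.Δ1 b=0 c=1 d=1 clk=1 a=1
t8.Δ2 b=1 c=1 d=1 clk=1 a=1
t8.Δ3 b=1 c=1 d=0 clk=1 a=1
t9.Δ0 b=1 c=1 d=0 clk=1 a=1
t9.Δ1 b=1 c=1 d=0 clk=0 a=1
t10.Δ0 b=1 c=1 d=0 clk=0 a=1
t10.Δ1 b=1 c=1 d=0 clk=1 a=1
t10.Δ2 b=0 c=1 d=0 clk=1 a=1
t10.Δ3 b=0 c=1 d=1 clk=1 a=1
t11.Δ0 b=0 c=1 d=1 clk=1 a=1
t11.Δ1 b=0 c=1 d=1 clk=0 a=1
t12.Δ0 b=0 c=1 d=1 clk=0 a=1
t12.Δ1 b=0 c=1 d=1 clk=1 a=1
t12.Δ2 b=1 c=1 d=1 clk=1 a=1
t12.Δ3 b=1 c=1 d=0 clk=1 a=1
t13.Δ0 b=1 c=1 d=0 clk=1 a=1
t13.Δ1 b=1 c=1 d=0 clk=0 a=1
t14.Δ0 b=1 c=1 d=0 clk=0 a=1
t14.Δ1 b=1 c=1 d=0 clk=1 a=1
t14.Δ2 b=0 c=1 d=0 clk=1 a=1
t14.Δ3 b=0 c=1 d=1 clk=1 a=1
t15.Δ0 b=0 c=1 d=1 clk=1 a=1
t15.Δ1 b=0 c=1 d=1 clk=0 a=1
t16.Δ0 b=0 c=1 d=1 clk=0 a=1
t16.Δ1 b=0 c=1 d=1 clk=1 a=1
t16.Δ2 b=1 c=1 d=1 clk=1 a=1
t16.Δ3 b=1 c=1 d=0 clk=1 a=1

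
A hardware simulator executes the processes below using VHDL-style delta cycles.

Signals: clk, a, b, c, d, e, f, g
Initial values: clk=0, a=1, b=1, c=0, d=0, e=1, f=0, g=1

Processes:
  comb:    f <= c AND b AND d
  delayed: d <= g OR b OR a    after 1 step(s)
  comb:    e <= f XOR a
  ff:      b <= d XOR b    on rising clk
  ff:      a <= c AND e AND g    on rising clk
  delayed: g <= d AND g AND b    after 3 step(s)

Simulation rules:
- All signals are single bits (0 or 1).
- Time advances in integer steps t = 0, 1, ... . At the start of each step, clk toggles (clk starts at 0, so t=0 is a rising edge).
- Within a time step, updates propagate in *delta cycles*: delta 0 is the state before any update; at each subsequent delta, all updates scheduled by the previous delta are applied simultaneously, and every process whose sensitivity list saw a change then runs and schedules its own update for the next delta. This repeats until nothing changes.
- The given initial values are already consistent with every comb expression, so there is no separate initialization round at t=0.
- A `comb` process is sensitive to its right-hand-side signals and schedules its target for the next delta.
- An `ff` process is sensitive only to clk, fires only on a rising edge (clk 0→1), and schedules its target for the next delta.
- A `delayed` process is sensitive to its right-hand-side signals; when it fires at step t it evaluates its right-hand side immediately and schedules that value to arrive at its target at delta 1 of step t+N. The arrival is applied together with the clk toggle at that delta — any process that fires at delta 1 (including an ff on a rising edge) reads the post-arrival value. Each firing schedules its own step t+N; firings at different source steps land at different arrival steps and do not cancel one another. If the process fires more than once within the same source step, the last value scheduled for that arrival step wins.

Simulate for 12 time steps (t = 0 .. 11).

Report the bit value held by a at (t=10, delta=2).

[bits: b,e,c,g,f,a,d,clk]
t=0: Δ0=11010100 Δ1=11010101 Δ2=11010001 Δ3=10010001 | 3Δ
t=1: Δ0=10010001 Δ1=10010010 | 1Δ
t=2: Δ0=10010010 Δ1=10010011 Δ2=00010011 | 2Δ
t=3: Δ0=00010011 Δ1=00010010 | 1Δ
t=4: Δ0=00010010 Δ1=00010011 Δ2=10010011 | 2Δ
t=5: Δ0=10010011 Δ1=10000010 | 1Δ
t=6: Δ0=10000010 Δ1=10000011 Δ2=00000011 | 2Δ
t=7: Δ0=00000011 Δ1=00010000 | 1Δ
t=8: Δ0=00010000 Δ1=00000011 Δ2=10000011 | 2Δ
t=9: Δ0=10000011 Δ1=10000010 | 1Δ
t=10: Δ0=10000010 Δ1=10000011 Δ2=00000011 | 2Δ
t=11: Δ0=00000011 Δ1=00000000 | 1Δ

0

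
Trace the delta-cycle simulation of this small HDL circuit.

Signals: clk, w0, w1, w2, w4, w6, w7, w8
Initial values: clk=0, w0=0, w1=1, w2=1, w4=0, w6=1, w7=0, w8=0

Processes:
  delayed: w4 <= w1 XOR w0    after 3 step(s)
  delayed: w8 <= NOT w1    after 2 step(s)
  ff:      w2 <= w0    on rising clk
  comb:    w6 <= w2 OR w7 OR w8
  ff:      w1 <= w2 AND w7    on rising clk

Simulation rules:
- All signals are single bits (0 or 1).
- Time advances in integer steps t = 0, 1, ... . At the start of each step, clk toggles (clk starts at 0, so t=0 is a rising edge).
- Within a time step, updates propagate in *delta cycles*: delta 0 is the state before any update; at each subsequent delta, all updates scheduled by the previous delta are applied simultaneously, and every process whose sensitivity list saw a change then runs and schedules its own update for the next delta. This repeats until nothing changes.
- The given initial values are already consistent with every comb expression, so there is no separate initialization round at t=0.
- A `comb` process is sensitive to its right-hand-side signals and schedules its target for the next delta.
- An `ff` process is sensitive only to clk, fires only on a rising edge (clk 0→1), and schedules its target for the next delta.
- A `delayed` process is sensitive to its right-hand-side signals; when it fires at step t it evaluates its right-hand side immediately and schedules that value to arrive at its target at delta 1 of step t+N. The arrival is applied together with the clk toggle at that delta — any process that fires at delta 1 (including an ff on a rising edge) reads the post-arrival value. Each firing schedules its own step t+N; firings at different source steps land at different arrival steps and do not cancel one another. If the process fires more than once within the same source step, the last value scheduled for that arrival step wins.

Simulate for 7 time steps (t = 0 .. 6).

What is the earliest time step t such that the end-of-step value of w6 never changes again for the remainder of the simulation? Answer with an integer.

t=0 Δ0: w8=0 w1=1 w6=1 w2=1 clk=0 w0=0 w7=0 w4=0
  Δ1: clk:0→1
  Δ2: w1:1→0, w2:1→0
  Δ3: w6:1→0
  (3Δ to stable)
t=1 Δ0: w8=0 w1=0 w6=0 w2=0 clk=1 w0=0 w7=0 w4=0
  Δ1: clk:1→0
  (1Δ to stable)
t=2 Δ0: w8=0 w1=0 w6=0 w2=0 clk=0 w0=0 w7=0 w4=0
  Δ1: w8:0→1, clk:0→1
  Δ2: w6:0→1
  (2Δ to stable)
t=3 Δ0: w8=1 w1=0 w6=1 w2=0 clk=1 w0=0 w7=0 w4=0
  Δ1: clk:1→0
  (1Δ to stable)
t=4 Δ0: w8=1 w1=0 w6=1 w2=0 clk=0 w0=0 w7=0 w4=0
  Δ1: clk:0→1
  (1Δ to stable)
t=5 Δ0: w8=1 w1=0 w6=1 w2=0 clk=1 w0=0 w7=0 w4=0
  Δ1: clk:1→0
  (1Δ to stable)
t=6 Δ0: w8=1 w1=0 w6=1 w2=0 clk=0 w0=0 w7=0 w4=0
  Δ1: clk:0→1
  (1Δ to stable)

2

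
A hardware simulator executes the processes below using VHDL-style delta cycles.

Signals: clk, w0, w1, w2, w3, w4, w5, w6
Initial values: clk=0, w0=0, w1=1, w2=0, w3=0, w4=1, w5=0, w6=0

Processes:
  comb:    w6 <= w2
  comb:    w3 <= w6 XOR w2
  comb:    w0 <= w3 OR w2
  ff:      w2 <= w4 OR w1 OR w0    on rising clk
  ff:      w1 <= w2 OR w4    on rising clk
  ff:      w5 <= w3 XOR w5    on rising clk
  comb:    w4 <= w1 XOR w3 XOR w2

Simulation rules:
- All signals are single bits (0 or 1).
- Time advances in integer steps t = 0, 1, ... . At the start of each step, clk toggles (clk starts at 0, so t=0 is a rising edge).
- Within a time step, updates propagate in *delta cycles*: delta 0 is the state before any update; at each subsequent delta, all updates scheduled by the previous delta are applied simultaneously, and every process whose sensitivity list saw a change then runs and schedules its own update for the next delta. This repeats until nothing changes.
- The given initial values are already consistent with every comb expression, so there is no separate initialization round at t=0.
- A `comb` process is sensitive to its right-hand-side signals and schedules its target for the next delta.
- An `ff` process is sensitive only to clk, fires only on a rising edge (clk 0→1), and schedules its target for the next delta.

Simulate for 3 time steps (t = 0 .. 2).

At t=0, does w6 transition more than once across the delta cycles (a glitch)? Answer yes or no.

t=0 Δ0: w3=0 w4=1 w5=0 w1=1 w0=0 w6=0 clk=0 w2=0
  Δ1: clk:0→1
  Δ2: w2:0→1
  Δ3: w3:0→1, w4:1→0, w0:0→1, w6:0→1
  Δ4: w3:1→0, w4:0→1
  Δ5: w4:1→0
  (5Δ to stable)
t=1 Δ0: w3=0 w4=0 w5=0 w1=1 w0=1 w6=1 clk=1 w2=1
  Δ1: clk:1→0
  (1Δ to stable)
t=2 Δ0: w3=0 w4=0 w5=0 w1=1 w0=1 w6=1 clk=0 w2=1
  Δ1: clk:0→1
  (1Δ to stable)

no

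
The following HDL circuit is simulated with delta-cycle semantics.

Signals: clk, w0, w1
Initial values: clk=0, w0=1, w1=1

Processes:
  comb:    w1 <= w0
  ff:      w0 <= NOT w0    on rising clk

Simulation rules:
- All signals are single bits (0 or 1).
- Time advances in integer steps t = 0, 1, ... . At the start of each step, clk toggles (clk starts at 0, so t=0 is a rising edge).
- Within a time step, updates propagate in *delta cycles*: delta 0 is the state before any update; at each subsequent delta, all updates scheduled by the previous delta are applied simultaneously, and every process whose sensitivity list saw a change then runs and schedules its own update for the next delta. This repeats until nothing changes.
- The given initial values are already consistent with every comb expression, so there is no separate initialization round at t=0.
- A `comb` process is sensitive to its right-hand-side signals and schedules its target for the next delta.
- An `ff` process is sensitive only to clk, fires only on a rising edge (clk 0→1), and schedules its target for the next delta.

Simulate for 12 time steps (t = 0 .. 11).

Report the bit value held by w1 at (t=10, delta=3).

t=0 Δ0: clk=0 w0=1 w1=1
  Δ1: clk:0→1
  Δ2: w0:1→0
  Δ3: w1:1→0
  (3Δ to stable)
t=1 Δ0: clk=1 w0=0 w1=0
  Δ1: clk:1→0
  (1Δ to stable)
t=2 Δ0: clk=0 w0=0 w1=0
  Δ1: clk:0→1
  Δ2: w0:0→1
  Δ3: w1:0→1
  (3Δ to stable)
t=3 Δ0: clk=1 w0=1 w1=1
  Δ1: clk:1→0
  (1Δ to stable)
t=4 Δ0: clk=0 w0=1 w1=1
  Δ1: clk:0→1
  Δ2: w0:1→0
  Δ3: w1:1→0
  (3Δ to stable)
t=5 Δ0: clk=1 w0=0 w1=0
  Δ1: clk:1→0
  (1Δ to stable)
t=6 Δ0: clk=0 w0=0 w1=0
  Δ1: clk:0→1
  Δ2: w0:0→1
  Δ3: w1:0→1
  (3Δ to stable)
t=7 Δ0: clk=1 w0=1 w1=1
  Δ1: clk:1→0
  (1Δ to stable)
t=8 Δ0: clk=0 w0=1 w1=1
  Δ1: clk:0→1
  Δ2: w0:1→0
  Δ3: w1:1→0
  (3Δ to stable)
t=9 Δ0: clk=1 w0=0 w1=0
  Δ1: clk:1→0
  (1Δ to stable)
t=10 Δ0: clk=0 w0=0 w1=0
  Δ1: clk:0→1
  Δ2: w0:0→1
  Δ3: w1:0→1
  (3Δ to stable)
t=11 Δ0: clk=1 w0=1 w1=1
  Δ1: clk:1→0
  (1Δ to stable)

1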